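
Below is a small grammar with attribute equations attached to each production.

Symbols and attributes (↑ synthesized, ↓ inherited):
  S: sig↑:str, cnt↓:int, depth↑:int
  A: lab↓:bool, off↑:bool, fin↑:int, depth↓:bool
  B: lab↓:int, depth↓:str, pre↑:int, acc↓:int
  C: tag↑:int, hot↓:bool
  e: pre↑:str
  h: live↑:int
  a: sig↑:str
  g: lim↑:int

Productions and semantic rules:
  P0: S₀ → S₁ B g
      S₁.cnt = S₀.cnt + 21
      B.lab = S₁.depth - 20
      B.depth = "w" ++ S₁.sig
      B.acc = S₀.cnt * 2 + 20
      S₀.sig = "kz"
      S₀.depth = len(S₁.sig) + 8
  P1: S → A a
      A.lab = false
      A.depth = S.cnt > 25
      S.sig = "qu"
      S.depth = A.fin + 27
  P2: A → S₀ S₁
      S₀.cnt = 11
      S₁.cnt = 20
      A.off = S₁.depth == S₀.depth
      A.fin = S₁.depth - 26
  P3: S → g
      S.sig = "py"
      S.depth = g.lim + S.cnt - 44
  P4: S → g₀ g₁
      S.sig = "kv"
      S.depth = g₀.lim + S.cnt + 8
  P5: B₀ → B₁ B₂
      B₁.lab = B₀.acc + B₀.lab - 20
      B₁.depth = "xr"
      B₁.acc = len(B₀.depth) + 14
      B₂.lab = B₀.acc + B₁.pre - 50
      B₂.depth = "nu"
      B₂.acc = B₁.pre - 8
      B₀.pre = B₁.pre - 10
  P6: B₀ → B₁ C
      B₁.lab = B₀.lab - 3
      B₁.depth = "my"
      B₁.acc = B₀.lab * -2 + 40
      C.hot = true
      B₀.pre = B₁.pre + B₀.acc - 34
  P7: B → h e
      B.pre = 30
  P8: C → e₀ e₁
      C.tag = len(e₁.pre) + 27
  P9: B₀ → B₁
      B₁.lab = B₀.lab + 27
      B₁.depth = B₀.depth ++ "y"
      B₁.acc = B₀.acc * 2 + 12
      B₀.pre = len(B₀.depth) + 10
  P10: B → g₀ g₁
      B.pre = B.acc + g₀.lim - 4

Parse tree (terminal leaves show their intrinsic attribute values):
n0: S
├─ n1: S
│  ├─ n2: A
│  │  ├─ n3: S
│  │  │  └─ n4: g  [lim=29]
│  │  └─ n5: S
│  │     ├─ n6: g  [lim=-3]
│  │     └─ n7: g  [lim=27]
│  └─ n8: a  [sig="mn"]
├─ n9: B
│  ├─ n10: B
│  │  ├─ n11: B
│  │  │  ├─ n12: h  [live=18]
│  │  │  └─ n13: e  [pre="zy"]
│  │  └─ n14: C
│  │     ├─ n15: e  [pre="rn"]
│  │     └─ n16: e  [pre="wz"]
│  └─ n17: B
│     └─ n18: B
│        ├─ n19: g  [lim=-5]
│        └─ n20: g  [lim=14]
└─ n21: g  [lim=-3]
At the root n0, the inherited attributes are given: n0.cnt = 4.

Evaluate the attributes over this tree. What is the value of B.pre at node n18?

1. n0.cnt = 4  [given at root]
2. n1.cnt = 25  [S₀.cnt + 21]
3. n2.lab = false  [false]
4. n2.depth = false  [S.cnt > 25]
5. n3.cnt = 11  [11]
6. n4.lim = 29  [terminal]
7. n3.sig = "py"  ["py"]
8. n3.depth = -4  [g.lim + S.cnt - 44]
9. n5.cnt = 20  [20]
10. n6.lim = -3  [terminal]
11. n7.lim = 27  [terminal]
12. n5.sig = "kv"  ["kv"]
13. n5.depth = 25  [g₀.lim + S.cnt + 8]
14. n2.off = false  [S₁.depth == S₀.depth]
15. n2.fin = -1  [S₁.depth - 26]
16. n8.sig = "mn"  [terminal]
17. n1.sig = "qu"  ["qu"]
18. n1.depth = 26  [A.fin + 27]
19. n9.lab = 6  [S₁.depth - 20]
20. n9.depth = "wqu"  ["w" ++ S₁.sig]
21. n9.acc = 28  [S₀.cnt * 2 + 20]
22. n10.lab = 14  [B₀.acc + B₀.lab - 20]
23. n10.depth = "xr"  ["xr"]
24. n10.acc = 17  [len(B₀.depth) + 14]
25. n11.lab = 11  [B₀.lab - 3]
26. n11.depth = "my"  ["my"]
27. n11.acc = 12  [B₀.lab * -2 + 40]
28. n12.live = 18  [terminal]
29. n13.pre = "zy"  [terminal]
30. n11.pre = 30  [30]
31. n14.hot = true  [true]
32. n15.pre = "rn"  [terminal]
33. n16.pre = "wz"  [terminal]
34. n14.tag = 29  [len(e₁.pre) + 27]
35. n10.pre = 13  [B₁.pre + B₀.acc - 34]
36. n17.lab = -9  [B₀.acc + B₁.pre - 50]
37. n17.depth = "nu"  ["nu"]
38. n17.acc = 5  [B₁.pre - 8]
39. n18.lab = 18  [B₀.lab + 27]
40. n18.depth = "nuy"  [B₀.depth ++ "y"]
41. n18.acc = 22  [B₀.acc * 2 + 12]
42. n19.lim = -5  [terminal]
43. n20.lim = 14  [terminal]
44. n18.pre = 13  [B.acc + g₀.lim - 4]
45. n17.pre = 12  [len(B₀.depth) + 10]
46. n9.pre = 3  [B₁.pre - 10]
47. n21.lim = -3  [terminal]
48. n0.sig = "kz"  ["kz"]
49. n0.depth = 10  [len(S₁.sig) + 8]

13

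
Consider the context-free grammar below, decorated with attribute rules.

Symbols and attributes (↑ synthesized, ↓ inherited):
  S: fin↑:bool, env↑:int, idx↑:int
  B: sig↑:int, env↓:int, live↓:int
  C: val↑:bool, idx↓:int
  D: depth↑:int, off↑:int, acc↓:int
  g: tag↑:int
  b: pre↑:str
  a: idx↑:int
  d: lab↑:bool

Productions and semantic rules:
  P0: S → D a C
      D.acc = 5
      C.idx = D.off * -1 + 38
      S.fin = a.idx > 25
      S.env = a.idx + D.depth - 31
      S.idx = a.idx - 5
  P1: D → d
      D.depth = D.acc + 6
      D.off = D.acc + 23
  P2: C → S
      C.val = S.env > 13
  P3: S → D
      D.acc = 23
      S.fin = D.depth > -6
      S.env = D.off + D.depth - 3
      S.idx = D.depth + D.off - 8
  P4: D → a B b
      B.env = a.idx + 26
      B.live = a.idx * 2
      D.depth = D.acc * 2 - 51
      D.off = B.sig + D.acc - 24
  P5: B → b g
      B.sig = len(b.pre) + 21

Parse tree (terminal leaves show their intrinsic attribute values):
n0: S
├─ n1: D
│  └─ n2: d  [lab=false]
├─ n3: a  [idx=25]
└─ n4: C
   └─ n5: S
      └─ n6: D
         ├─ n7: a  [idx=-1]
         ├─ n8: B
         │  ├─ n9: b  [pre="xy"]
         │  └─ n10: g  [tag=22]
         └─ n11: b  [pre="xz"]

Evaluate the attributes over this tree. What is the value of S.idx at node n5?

9

1. n1.acc = 5  [5]
2. n2.lab = false  [terminal]
3. n1.depth = 11  [D.acc + 6]
4. n1.off = 28  [D.acc + 23]
5. n3.idx = 25  [terminal]
6. n4.idx = 10  [D.off * -1 + 38]
7. n6.acc = 23  [23]
8. n7.idx = -1  [terminal]
9. n8.env = 25  [a.idx + 26]
10. n8.live = -2  [a.idx * 2]
11. n9.pre = "xy"  [terminal]
12. n10.tag = 22  [terminal]
13. n8.sig = 23  [len(b.pre) + 21]
14. n11.pre = "xz"  [terminal]
15. n6.depth = -5  [D.acc * 2 - 51]
16. n6.off = 22  [B.sig + D.acc - 24]
17. n5.fin = true  [D.depth > -6]
18. n5.env = 14  [D.off + D.depth - 3]
19. n5.idx = 9  [D.depth + D.off - 8]
20. n4.val = true  [S.env > 13]
21. n0.fin = false  [a.idx > 25]
22. n0.env = 5  [a.idx + D.depth - 31]
23. n0.idx = 20  [a.idx - 5]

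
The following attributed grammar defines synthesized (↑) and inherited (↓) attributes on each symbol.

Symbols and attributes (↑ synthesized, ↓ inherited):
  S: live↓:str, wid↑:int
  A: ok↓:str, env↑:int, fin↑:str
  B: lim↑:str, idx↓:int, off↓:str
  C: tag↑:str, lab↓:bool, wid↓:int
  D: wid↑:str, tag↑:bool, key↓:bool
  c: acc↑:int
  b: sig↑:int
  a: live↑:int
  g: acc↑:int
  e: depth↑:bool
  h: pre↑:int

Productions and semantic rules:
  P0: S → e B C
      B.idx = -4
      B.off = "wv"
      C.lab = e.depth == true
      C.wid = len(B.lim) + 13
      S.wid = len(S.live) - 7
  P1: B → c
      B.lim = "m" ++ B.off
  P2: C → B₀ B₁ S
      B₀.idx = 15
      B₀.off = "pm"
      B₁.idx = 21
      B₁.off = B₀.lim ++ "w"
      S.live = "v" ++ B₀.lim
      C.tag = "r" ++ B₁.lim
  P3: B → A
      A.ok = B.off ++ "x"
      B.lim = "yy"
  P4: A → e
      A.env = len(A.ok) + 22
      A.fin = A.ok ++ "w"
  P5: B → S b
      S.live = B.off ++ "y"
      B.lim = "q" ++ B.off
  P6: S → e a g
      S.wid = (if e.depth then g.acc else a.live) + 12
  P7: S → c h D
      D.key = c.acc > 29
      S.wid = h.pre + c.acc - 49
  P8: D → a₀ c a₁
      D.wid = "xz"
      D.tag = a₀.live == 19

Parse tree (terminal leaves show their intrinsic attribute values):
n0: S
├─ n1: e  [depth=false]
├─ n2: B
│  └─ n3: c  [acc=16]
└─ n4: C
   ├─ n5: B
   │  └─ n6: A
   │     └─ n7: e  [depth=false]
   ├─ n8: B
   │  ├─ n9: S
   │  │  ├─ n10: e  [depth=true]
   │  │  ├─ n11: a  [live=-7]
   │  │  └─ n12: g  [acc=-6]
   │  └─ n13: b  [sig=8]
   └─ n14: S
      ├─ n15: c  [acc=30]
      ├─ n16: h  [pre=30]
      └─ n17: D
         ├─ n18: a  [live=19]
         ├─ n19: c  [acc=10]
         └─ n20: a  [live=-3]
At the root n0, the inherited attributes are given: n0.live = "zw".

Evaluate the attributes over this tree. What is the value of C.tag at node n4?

"rqyyw"

1. n0.live = "zw"  [given at root]
2. n1.depth = false  [terminal]
3. n2.idx = -4  [-4]
4. n2.off = "wv"  ["wv"]
5. n3.acc = 16  [terminal]
6. n2.lim = "mwv"  ["m" ++ B.off]
7. n4.lab = false  [e.depth == true]
8. n4.wid = 16  [len(B.lim) + 13]
9. n5.idx = 15  [15]
10. n5.off = "pm"  ["pm"]
11. n6.ok = "pmx"  [B.off ++ "x"]
12. n7.depth = false  [terminal]
13. n6.env = 25  [len(A.ok) + 22]
14. n6.fin = "pmxw"  [A.ok ++ "w"]
15. n5.lim = "yy"  ["yy"]
16. n8.idx = 21  [21]
17. n8.off = "yyw"  [B₀.lim ++ "w"]
18. n9.live = "yywy"  [B.off ++ "y"]
19. n10.depth = true  [terminal]
20. n11.live = -7  [terminal]
21. n12.acc = -6  [terminal]
22. n9.wid = 6  [(if e.depth then g.acc else a.live) + 12]
23. n13.sig = 8  [terminal]
24. n8.lim = "qyyw"  ["q" ++ B.off]
25. n14.live = "vyy"  ["v" ++ B₀.lim]
26. n15.acc = 30  [terminal]
27. n16.pre = 30  [terminal]
28. n17.key = true  [c.acc > 29]
29. n18.live = 19  [terminal]
30. n19.acc = 10  [terminal]
31. n20.live = -3  [terminal]
32. n17.wid = "xz"  ["xz"]
33. n17.tag = true  [a₀.live == 19]
34. n14.wid = 11  [h.pre + c.acc - 49]
35. n4.tag = "rqyyw"  ["r" ++ B₁.lim]
36. n0.wid = -5  [len(S.live) - 7]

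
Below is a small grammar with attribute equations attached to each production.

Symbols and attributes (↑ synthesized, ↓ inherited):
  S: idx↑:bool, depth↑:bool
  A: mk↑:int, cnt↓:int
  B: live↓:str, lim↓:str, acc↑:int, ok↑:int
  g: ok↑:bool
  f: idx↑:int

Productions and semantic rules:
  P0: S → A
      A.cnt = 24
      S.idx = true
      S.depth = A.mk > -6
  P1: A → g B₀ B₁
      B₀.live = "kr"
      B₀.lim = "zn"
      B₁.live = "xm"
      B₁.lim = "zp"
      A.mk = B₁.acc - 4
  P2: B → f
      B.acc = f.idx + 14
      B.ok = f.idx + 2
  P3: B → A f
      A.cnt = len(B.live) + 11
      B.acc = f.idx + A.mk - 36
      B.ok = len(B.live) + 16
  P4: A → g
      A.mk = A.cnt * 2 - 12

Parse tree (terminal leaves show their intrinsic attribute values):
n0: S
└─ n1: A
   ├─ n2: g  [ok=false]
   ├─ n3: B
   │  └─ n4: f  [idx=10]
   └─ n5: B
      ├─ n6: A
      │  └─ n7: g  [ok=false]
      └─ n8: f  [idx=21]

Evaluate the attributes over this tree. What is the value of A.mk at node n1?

1. n1.cnt = 24  [24]
2. n2.ok = false  [terminal]
3. n3.live = "kr"  ["kr"]
4. n3.lim = "zn"  ["zn"]
5. n4.idx = 10  [terminal]
6. n3.acc = 24  [f.idx + 14]
7. n3.ok = 12  [f.idx + 2]
8. n5.live = "xm"  ["xm"]
9. n5.lim = "zp"  ["zp"]
10. n6.cnt = 13  [len(B.live) + 11]
11. n7.ok = false  [terminal]
12. n6.mk = 14  [A.cnt * 2 - 12]
13. n8.idx = 21  [terminal]
14. n5.acc = -1  [f.idx + A.mk - 36]
15. n5.ok = 18  [len(B.live) + 16]
16. n1.mk = -5  [B₁.acc - 4]
17. n0.idx = true  [true]
18. n0.depth = true  [A.mk > -6]

-5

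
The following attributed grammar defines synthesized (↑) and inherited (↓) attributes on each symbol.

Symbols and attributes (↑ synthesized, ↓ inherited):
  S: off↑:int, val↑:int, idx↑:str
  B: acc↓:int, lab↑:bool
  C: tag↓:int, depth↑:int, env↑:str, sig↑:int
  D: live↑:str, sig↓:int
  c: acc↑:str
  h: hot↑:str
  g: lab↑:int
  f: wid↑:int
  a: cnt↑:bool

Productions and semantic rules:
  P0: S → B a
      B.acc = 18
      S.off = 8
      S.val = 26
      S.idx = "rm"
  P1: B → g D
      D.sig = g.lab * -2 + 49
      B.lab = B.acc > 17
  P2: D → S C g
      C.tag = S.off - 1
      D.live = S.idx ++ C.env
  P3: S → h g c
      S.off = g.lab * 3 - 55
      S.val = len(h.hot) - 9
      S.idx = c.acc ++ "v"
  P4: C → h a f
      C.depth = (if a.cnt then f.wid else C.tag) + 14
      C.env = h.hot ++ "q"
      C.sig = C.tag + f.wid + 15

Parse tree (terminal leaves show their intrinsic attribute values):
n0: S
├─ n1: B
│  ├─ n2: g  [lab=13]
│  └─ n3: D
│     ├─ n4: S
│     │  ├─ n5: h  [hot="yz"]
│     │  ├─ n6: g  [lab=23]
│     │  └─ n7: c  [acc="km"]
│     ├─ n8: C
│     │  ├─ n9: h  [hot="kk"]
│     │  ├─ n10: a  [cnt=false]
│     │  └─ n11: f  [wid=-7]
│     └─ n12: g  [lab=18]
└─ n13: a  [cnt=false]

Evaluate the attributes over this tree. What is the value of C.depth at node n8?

27

1. n1.acc = 18  [18]
2. n2.lab = 13  [terminal]
3. n3.sig = 23  [g.lab * -2 + 49]
4. n5.hot = "yz"  [terminal]
5. n6.lab = 23  [terminal]
6. n7.acc = "km"  [terminal]
7. n4.off = 14  [g.lab * 3 - 55]
8. n4.val = -7  [len(h.hot) - 9]
9. n4.idx = "kmv"  [c.acc ++ "v"]
10. n8.tag = 13  [S.off - 1]
11. n9.hot = "kk"  [terminal]
12. n10.cnt = false  [terminal]
13. n11.wid = -7  [terminal]
14. n8.depth = 27  [(if a.cnt then f.wid else C.tag) + 14]
15. n8.env = "kkq"  [h.hot ++ "q"]
16. n8.sig = 21  [C.tag + f.wid + 15]
17. n12.lab = 18  [terminal]
18. n3.live = "kmvkkq"  [S.idx ++ C.env]
19. n1.lab = true  [B.acc > 17]
20. n13.cnt = false  [terminal]
21. n0.off = 8  [8]
22. n0.val = 26  [26]
23. n0.idx = "rm"  ["rm"]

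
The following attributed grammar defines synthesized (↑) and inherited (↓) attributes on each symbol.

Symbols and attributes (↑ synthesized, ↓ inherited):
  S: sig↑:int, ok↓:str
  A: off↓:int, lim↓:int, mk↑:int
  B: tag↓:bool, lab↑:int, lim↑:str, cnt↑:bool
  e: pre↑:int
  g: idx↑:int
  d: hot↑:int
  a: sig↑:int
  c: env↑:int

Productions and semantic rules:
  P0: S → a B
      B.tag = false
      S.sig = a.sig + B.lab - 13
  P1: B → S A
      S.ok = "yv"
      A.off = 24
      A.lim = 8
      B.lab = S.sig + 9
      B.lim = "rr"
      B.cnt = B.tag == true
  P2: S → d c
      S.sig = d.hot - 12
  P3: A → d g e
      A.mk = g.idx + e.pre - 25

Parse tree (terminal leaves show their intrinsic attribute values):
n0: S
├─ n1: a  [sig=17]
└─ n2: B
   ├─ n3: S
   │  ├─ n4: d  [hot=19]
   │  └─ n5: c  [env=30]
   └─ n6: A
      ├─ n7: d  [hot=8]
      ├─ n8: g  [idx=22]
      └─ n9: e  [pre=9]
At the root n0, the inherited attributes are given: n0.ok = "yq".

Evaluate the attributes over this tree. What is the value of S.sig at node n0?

1. n0.ok = "yq"  [given at root]
2. n1.sig = 17  [terminal]
3. n2.tag = false  [false]
4. n3.ok = "yv"  ["yv"]
5. n4.hot = 19  [terminal]
6. n5.env = 30  [terminal]
7. n3.sig = 7  [d.hot - 12]
8. n6.off = 24  [24]
9. n6.lim = 8  [8]
10. n7.hot = 8  [terminal]
11. n8.idx = 22  [terminal]
12. n9.pre = 9  [terminal]
13. n6.mk = 6  [g.idx + e.pre - 25]
14. n2.lab = 16  [S.sig + 9]
15. n2.lim = "rr"  ["rr"]
16. n2.cnt = false  [B.tag == true]
17. n0.sig = 20  [a.sig + B.lab - 13]

20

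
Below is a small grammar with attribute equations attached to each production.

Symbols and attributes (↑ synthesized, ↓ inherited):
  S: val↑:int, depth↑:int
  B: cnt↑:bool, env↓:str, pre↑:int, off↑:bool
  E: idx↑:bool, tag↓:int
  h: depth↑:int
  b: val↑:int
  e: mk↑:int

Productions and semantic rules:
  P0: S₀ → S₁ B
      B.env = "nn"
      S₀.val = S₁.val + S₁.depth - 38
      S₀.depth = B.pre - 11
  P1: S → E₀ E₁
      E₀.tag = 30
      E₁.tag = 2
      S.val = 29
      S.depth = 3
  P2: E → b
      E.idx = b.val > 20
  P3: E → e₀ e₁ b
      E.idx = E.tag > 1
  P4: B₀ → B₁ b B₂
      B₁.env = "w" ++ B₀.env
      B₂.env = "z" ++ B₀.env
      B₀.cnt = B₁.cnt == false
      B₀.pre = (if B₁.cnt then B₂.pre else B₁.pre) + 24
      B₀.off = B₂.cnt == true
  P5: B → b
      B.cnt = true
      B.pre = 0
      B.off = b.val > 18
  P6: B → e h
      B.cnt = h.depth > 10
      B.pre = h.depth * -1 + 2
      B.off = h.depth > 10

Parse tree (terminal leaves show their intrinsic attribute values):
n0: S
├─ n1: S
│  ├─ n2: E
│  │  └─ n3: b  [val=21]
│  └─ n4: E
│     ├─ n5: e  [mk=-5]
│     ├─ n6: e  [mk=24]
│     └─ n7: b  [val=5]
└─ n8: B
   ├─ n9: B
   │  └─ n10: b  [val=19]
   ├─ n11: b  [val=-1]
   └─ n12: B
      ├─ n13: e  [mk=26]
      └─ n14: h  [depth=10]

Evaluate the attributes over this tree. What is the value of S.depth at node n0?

1. n2.tag = 30  [30]
2. n3.val = 21  [terminal]
3. n2.idx = true  [b.val > 20]
4. n4.tag = 2  [2]
5. n5.mk = -5  [terminal]
6. n6.mk = 24  [terminal]
7. n7.val = 5  [terminal]
8. n4.idx = true  [E.tag > 1]
9. n1.val = 29  [29]
10. n1.depth = 3  [3]
11. n8.env = "nn"  ["nn"]
12. n9.env = "wnn"  ["w" ++ B₀.env]
13. n10.val = 19  [terminal]
14. n9.cnt = true  [true]
15. n9.pre = 0  [0]
16. n9.off = true  [b.val > 18]
17. n11.val = -1  [terminal]
18. n12.env = "znn"  ["z" ++ B₀.env]
19. n13.mk = 26  [terminal]
20. n14.depth = 10  [terminal]
21. n12.cnt = false  [h.depth > 10]
22. n12.pre = -8  [h.depth * -1 + 2]
23. n12.off = false  [h.depth > 10]
24. n8.cnt = false  [B₁.cnt == false]
25. n8.pre = 16  [(if B₁.cnt then B₂.pre else B₁.pre) + 24]
26. n8.off = false  [B₂.cnt == true]
27. n0.val = -6  [S₁.val + S₁.depth - 38]
28. n0.depth = 5  [B.pre - 11]

5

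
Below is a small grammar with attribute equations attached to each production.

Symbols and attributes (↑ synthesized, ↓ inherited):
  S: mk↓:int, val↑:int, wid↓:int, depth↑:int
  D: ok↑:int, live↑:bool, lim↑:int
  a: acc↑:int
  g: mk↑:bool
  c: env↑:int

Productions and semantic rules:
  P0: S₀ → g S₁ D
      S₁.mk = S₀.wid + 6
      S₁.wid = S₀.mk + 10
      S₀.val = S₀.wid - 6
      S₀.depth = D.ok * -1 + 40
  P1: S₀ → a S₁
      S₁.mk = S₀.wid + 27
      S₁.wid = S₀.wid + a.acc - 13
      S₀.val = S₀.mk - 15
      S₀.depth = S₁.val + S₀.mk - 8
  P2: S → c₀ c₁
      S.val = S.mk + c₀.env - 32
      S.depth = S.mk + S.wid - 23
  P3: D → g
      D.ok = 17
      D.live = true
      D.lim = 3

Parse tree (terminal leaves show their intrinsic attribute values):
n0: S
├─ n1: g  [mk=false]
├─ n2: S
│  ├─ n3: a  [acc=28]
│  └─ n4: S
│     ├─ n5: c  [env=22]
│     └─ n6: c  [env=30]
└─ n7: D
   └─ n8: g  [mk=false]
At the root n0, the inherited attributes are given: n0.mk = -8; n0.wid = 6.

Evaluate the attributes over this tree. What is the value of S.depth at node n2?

23

1. n0.mk = -8  [given at root]
2. n0.wid = 6  [given at root]
3. n1.mk = false  [terminal]
4. n2.mk = 12  [S₀.wid + 6]
5. n2.wid = 2  [S₀.mk + 10]
6. n3.acc = 28  [terminal]
7. n4.mk = 29  [S₀.wid + 27]
8. n4.wid = 17  [S₀.wid + a.acc - 13]
9. n5.env = 22  [terminal]
10. n6.env = 30  [terminal]
11. n4.val = 19  [S.mk + c₀.env - 32]
12. n4.depth = 23  [S.mk + S.wid - 23]
13. n2.val = -3  [S₀.mk - 15]
14. n2.depth = 23  [S₁.val + S₀.mk - 8]
15. n8.mk = false  [terminal]
16. n7.ok = 17  [17]
17. n7.live = true  [true]
18. n7.lim = 3  [3]
19. n0.val = 0  [S₀.wid - 6]
20. n0.depth = 23  [D.ok * -1 + 40]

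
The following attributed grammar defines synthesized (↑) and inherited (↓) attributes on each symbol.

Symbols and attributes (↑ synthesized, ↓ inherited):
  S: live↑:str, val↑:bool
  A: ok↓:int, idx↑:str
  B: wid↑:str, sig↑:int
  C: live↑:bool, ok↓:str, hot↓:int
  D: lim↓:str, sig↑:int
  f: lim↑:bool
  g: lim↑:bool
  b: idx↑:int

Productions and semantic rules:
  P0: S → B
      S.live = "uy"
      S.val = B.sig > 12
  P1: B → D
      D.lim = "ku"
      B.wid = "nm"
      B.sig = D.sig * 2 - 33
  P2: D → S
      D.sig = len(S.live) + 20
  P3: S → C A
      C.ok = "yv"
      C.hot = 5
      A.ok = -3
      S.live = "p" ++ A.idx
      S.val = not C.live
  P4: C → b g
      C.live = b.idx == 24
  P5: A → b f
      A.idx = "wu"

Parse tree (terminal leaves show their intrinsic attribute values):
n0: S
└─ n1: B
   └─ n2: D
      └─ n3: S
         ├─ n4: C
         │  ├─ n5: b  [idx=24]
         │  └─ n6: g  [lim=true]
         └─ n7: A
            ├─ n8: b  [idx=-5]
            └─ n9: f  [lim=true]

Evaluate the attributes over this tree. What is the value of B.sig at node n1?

1. n2.lim = "ku"  ["ku"]
2. n4.ok = "yv"  ["yv"]
3. n4.hot = 5  [5]
4. n5.idx = 24  [terminal]
5. n6.lim = true  [terminal]
6. n4.live = true  [b.idx == 24]
7. n7.ok = -3  [-3]
8. n8.idx = -5  [terminal]
9. n9.lim = true  [terminal]
10. n7.idx = "wu"  ["wu"]
11. n3.live = "pwu"  ["p" ++ A.idx]
12. n3.val = false  [not C.live]
13. n2.sig = 23  [len(S.live) + 20]
14. n1.wid = "nm"  ["nm"]
15. n1.sig = 13  [D.sig * 2 - 33]
16. n0.live = "uy"  ["uy"]
17. n0.val = true  [B.sig > 12]

13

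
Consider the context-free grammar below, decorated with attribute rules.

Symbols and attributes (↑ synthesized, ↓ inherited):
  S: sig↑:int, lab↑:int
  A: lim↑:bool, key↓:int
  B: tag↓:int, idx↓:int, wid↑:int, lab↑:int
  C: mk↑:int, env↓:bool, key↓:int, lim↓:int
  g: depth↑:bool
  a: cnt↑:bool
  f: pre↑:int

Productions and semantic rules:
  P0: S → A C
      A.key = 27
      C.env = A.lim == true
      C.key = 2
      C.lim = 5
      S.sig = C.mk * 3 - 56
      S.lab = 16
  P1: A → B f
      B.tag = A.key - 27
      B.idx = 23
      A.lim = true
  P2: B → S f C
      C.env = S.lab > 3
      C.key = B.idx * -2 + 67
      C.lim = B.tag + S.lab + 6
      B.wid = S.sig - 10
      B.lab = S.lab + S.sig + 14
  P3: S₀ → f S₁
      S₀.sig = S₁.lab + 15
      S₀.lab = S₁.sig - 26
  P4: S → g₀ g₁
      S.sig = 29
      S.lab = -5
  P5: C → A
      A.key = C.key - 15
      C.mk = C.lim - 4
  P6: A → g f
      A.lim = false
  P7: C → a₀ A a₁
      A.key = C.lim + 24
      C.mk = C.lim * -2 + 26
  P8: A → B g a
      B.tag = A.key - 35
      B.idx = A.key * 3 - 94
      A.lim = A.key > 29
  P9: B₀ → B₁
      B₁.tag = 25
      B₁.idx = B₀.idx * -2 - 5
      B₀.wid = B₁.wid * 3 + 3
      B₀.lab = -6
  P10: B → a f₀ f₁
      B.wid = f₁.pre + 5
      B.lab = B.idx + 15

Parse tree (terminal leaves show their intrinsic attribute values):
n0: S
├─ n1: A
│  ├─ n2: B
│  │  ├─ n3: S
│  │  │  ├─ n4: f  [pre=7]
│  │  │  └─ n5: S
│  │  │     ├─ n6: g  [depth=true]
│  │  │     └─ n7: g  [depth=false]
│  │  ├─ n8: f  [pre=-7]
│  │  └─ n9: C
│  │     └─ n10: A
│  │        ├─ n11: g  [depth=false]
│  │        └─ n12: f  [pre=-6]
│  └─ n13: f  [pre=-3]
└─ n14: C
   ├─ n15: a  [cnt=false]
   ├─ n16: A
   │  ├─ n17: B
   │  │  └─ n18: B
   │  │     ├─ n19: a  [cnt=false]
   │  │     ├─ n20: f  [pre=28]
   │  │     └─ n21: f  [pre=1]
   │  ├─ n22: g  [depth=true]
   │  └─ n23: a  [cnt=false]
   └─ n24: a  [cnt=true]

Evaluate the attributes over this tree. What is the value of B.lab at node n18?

1. n1.key = 27  [27]
2. n2.tag = 0  [A.key - 27]
3. n2.idx = 23  [23]
4. n4.pre = 7  [terminal]
5. n6.depth = true  [terminal]
6. n7.depth = false  [terminal]
7. n5.sig = 29  [29]
8. n5.lab = -5  [-5]
9. n3.sig = 10  [S₁.lab + 15]
10. n3.lab = 3  [S₁.sig - 26]
11. n8.pre = -7  [terminal]
12. n9.env = false  [S.lab > 3]
13. n9.key = 21  [B.idx * -2 + 67]
14. n9.lim = 9  [B.tag + S.lab + 6]
15. n10.key = 6  [C.key - 15]
16. n11.depth = false  [terminal]
17. n12.pre = -6  [terminal]
18. n10.lim = false  [false]
19. n9.mk = 5  [C.lim - 4]
20. n2.wid = 0  [S.sig - 10]
21. n2.lab = 27  [S.lab + S.sig + 14]
22. n13.pre = -3  [terminal]
23. n1.lim = true  [true]
24. n14.env = true  [A.lim == true]
25. n14.key = 2  [2]
26. n14.lim = 5  [5]
27. n15.cnt = false  [terminal]
28. n16.key = 29  [C.lim + 24]
29. n17.tag = -6  [A.key - 35]
30. n17.idx = -7  [A.key * 3 - 94]
31. n18.tag = 25  [25]
32. n18.idx = 9  [B₀.idx * -2 - 5]
33. n19.cnt = false  [terminal]
34. n20.pre = 28  [terminal]
35. n21.pre = 1  [terminal]
36. n18.wid = 6  [f₁.pre + 5]
37. n18.lab = 24  [B.idx + 15]
38. n17.wid = 21  [B₁.wid * 3 + 3]
39. n17.lab = -6  [-6]
40. n22.depth = true  [terminal]
41. n23.cnt = false  [terminal]
42. n16.lim = false  [A.key > 29]
43. n24.cnt = true  [terminal]
44. n14.mk = 16  [C.lim * -2 + 26]
45. n0.sig = -8  [C.mk * 3 - 56]
46. n0.lab = 16  [16]

24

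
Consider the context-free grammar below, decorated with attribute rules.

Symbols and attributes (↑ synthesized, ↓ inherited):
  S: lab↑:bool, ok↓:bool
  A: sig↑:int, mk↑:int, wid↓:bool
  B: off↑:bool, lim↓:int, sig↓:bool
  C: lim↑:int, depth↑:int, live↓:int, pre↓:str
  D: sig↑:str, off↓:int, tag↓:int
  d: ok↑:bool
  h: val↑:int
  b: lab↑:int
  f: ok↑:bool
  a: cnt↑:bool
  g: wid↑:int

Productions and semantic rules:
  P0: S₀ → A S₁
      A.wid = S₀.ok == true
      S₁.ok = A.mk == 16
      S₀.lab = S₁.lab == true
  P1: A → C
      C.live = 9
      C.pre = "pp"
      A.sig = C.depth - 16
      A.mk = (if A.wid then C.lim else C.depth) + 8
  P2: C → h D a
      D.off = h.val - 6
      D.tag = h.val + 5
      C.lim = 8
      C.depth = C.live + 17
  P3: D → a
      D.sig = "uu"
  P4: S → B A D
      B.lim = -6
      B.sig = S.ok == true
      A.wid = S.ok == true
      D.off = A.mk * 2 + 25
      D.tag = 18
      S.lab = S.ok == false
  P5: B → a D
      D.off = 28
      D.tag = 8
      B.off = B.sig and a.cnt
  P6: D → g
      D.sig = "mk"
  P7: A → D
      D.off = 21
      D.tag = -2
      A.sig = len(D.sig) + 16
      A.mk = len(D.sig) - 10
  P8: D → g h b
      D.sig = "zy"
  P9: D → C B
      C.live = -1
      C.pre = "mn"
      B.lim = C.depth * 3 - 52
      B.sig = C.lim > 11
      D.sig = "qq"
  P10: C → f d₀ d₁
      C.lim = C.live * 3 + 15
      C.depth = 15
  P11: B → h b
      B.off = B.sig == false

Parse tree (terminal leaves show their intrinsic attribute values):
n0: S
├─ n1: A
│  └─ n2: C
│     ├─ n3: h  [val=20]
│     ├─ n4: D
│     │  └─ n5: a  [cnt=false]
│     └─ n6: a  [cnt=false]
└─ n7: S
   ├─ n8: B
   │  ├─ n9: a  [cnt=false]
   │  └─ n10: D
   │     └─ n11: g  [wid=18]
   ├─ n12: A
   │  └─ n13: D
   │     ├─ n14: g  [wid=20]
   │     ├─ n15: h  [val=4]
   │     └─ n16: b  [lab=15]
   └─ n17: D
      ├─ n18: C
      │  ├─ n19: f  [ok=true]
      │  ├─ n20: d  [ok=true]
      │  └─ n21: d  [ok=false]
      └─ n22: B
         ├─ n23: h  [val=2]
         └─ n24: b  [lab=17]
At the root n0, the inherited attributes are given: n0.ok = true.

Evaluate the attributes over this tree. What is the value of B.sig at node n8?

1. n0.ok = true  [given at root]
2. n1.wid = true  [S₀.ok == true]
3. n2.live = 9  [9]
4. n2.pre = "pp"  ["pp"]
5. n3.val = 20  [terminal]
6. n4.off = 14  [h.val - 6]
7. n4.tag = 25  [h.val + 5]
8. n5.cnt = false  [terminal]
9. n4.sig = "uu"  ["uu"]
10. n6.cnt = false  [terminal]
11. n2.lim = 8  [8]
12. n2.depth = 26  [C.live + 17]
13. n1.sig = 10  [C.depth - 16]
14. n1.mk = 16  [(if A.wid then C.lim else C.depth) + 8]
15. n7.ok = true  [A.mk == 16]
16. n8.lim = -6  [-6]
17. n8.sig = true  [S.ok == true]
18. n9.cnt = false  [terminal]
19. n10.off = 28  [28]
20. n10.tag = 8  [8]
21. n11.wid = 18  [terminal]
22. n10.sig = "mk"  ["mk"]
23. n8.off = false  [B.sig and a.cnt]
24. n12.wid = true  [S.ok == true]
25. n13.off = 21  [21]
26. n13.tag = -2  [-2]
27. n14.wid = 20  [terminal]
28. n15.val = 4  [terminal]
29. n16.lab = 15  [terminal]
30. n13.sig = "zy"  ["zy"]
31. n12.sig = 18  [len(D.sig) + 16]
32. n12.mk = -8  [len(D.sig) - 10]
33. n17.off = 9  [A.mk * 2 + 25]
34. n17.tag = 18  [18]
35. n18.live = -1  [-1]
36. n18.pre = "mn"  ["mn"]
37. n19.ok = true  [terminal]
38. n20.ok = true  [terminal]
39. n21.ok = false  [terminal]
40. n18.lim = 12  [C.live * 3 + 15]
41. n18.depth = 15  [15]
42. n22.lim = -7  [C.depth * 3 - 52]
43. n22.sig = true  [C.lim > 11]
44. n23.val = 2  [terminal]
45. n24.lab = 17  [terminal]
46. n22.off = false  [B.sig == false]
47. n17.sig = "qq"  ["qq"]
48. n7.lab = false  [S.ok == false]
49. n0.lab = false  [S₁.lab == true]

true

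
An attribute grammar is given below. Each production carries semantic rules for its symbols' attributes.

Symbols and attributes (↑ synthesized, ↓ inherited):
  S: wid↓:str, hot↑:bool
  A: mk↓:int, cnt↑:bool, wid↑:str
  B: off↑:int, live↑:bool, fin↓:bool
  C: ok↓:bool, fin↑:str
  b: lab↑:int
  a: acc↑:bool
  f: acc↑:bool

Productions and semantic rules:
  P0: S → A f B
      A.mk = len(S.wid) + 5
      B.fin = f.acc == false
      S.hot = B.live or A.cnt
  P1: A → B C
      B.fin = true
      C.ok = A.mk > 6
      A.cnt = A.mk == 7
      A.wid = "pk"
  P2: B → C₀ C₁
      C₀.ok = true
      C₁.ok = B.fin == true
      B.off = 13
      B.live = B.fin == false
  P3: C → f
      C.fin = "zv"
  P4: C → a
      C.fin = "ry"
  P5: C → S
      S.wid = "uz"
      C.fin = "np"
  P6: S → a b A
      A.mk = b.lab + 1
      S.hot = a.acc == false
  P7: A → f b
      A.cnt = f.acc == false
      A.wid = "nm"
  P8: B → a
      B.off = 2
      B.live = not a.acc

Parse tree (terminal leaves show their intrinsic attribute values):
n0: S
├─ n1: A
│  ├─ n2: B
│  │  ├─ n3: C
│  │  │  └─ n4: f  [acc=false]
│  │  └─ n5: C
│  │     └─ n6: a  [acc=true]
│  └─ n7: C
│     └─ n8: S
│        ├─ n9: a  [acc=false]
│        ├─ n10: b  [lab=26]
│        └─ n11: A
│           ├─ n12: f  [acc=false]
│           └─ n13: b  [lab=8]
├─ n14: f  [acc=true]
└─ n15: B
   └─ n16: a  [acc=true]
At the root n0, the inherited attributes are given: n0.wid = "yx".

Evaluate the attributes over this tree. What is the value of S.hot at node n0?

1. n0.wid = "yx"  [given at root]
2. n1.mk = 7  [len(S.wid) + 5]
3. n2.fin = true  [true]
4. n3.ok = true  [true]
5. n4.acc = false  [terminal]
6. n3.fin = "zv"  ["zv"]
7. n5.ok = true  [B.fin == true]
8. n6.acc = true  [terminal]
9. n5.fin = "ry"  ["ry"]
10. n2.off = 13  [13]
11. n2.live = false  [B.fin == false]
12. n7.ok = true  [A.mk > 6]
13. n8.wid = "uz"  ["uz"]
14. n9.acc = false  [terminal]
15. n10.lab = 26  [terminal]
16. n11.mk = 27  [b.lab + 1]
17. n12.acc = false  [terminal]
18. n13.lab = 8  [terminal]
19. n11.cnt = true  [f.acc == false]
20. n11.wid = "nm"  ["nm"]
21. n8.hot = true  [a.acc == false]
22. n7.fin = "np"  ["np"]
23. n1.cnt = true  [A.mk == 7]
24. n1.wid = "pk"  ["pk"]
25. n14.acc = true  [terminal]
26. n15.fin = false  [f.acc == false]
27. n16.acc = true  [terminal]
28. n15.off = 2  [2]
29. n15.live = false  [not a.acc]
30. n0.hot = true  [B.live or A.cnt]

true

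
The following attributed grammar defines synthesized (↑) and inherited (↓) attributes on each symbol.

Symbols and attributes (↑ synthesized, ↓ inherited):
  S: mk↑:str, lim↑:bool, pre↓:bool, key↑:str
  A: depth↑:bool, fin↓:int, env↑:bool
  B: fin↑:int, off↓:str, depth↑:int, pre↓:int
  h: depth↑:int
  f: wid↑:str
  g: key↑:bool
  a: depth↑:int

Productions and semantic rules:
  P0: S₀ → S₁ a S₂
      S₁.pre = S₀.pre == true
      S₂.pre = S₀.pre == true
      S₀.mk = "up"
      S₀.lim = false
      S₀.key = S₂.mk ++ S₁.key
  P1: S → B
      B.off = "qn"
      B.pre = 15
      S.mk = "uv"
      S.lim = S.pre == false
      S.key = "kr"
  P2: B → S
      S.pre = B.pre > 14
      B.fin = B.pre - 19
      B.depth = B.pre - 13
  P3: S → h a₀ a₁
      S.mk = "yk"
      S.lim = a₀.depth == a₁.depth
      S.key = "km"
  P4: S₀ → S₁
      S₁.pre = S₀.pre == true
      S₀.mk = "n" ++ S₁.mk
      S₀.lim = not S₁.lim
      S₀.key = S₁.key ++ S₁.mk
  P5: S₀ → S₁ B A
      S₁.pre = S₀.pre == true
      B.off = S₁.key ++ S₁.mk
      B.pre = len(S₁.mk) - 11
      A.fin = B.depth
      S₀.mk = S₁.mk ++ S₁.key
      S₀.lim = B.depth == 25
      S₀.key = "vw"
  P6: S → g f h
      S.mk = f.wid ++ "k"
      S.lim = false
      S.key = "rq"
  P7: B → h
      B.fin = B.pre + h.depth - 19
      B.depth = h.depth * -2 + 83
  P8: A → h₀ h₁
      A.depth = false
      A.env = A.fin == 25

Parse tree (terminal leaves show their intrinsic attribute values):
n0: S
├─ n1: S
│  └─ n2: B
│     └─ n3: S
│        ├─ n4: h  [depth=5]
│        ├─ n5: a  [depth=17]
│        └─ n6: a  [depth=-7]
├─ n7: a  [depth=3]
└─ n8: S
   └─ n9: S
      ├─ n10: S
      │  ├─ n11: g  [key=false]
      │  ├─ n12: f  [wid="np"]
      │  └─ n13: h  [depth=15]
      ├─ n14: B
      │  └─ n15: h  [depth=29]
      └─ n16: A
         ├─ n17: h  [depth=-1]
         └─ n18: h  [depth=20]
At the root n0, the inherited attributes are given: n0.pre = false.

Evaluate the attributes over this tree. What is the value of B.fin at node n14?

2

1. n0.pre = false  [given at root]
2. n1.pre = false  [S₀.pre == true]
3. n2.off = "qn"  ["qn"]
4. n2.pre = 15  [15]
5. n3.pre = true  [B.pre > 14]
6. n4.depth = 5  [terminal]
7. n5.depth = 17  [terminal]
8. n6.depth = -7  [terminal]
9. n3.mk = "yk"  ["yk"]
10. n3.lim = false  [a₀.depth == a₁.depth]
11. n3.key = "km"  ["km"]
12. n2.fin = -4  [B.pre - 19]
13. n2.depth = 2  [B.pre - 13]
14. n1.mk = "uv"  ["uv"]
15. n1.lim = true  [S.pre == false]
16. n1.key = "kr"  ["kr"]
17. n7.depth = 3  [terminal]
18. n8.pre = false  [S₀.pre == true]
19. n9.pre = false  [S₀.pre == true]
20. n10.pre = false  [S₀.pre == true]
21. n11.key = false  [terminal]
22. n12.wid = "np"  [terminal]
23. n13.depth = 15  [terminal]
24. n10.mk = "npk"  [f.wid ++ "k"]
25. n10.lim = false  [false]
26. n10.key = "rq"  ["rq"]
27. n14.off = "rqnpk"  [S₁.key ++ S₁.mk]
28. n14.pre = -8  [len(S₁.mk) - 11]
29. n15.depth = 29  [terminal]
30. n14.fin = 2  [B.pre + h.depth - 19]
31. n14.depth = 25  [h.depth * -2 + 83]
32. n16.fin = 25  [B.depth]
33. n17.depth = -1  [terminal]
34. n18.depth = 20  [terminal]
35. n16.depth = false  [false]
36. n16.env = true  [A.fin == 25]
37. n9.mk = "npkrq"  [S₁.mk ++ S₁.key]
38. n9.lim = true  [B.depth == 25]
39. n9.key = "vw"  ["vw"]
40. n8.mk = "nnpkrq"  ["n" ++ S₁.mk]
41. n8.lim = false  [not S₁.lim]
42. n8.key = "vwnpkrq"  [S₁.key ++ S₁.mk]
43. n0.mk = "up"  ["up"]
44. n0.lim = false  [false]
45. n0.key = "nnpkrqkr"  [S₂.mk ++ S₁.key]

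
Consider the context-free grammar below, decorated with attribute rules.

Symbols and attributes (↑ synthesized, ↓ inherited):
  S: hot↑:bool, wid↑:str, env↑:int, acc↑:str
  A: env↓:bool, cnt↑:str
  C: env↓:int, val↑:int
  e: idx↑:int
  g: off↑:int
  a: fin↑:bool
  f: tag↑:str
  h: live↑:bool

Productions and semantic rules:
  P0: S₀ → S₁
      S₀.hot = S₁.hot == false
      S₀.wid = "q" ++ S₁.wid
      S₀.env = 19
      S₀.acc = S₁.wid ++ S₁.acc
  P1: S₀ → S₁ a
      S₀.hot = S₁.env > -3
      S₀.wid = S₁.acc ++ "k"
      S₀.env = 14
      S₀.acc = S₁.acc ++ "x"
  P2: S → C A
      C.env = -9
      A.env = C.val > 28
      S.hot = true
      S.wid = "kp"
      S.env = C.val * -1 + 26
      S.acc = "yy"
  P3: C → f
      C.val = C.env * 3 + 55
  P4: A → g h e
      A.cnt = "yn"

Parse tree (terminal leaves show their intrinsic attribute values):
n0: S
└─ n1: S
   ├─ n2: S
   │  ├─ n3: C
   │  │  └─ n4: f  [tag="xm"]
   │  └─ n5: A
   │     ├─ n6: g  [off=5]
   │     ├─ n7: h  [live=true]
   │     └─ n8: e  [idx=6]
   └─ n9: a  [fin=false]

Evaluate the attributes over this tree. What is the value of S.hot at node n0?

false

1. n3.env = -9  [-9]
2. n4.tag = "xm"  [terminal]
3. n3.val = 28  [C.env * 3 + 55]
4. n5.env = false  [C.val > 28]
5. n6.off = 5  [terminal]
6. n7.live = true  [terminal]
7. n8.idx = 6  [terminal]
8. n5.cnt = "yn"  ["yn"]
9. n2.hot = true  [true]
10. n2.wid = "kp"  ["kp"]
11. n2.env = -2  [C.val * -1 + 26]
12. n2.acc = "yy"  ["yy"]
13. n9.fin = false  [terminal]
14. n1.hot = true  [S₁.env > -3]
15. n1.wid = "yyk"  [S₁.acc ++ "k"]
16. n1.env = 14  [14]
17. n1.acc = "yyx"  [S₁.acc ++ "x"]
18. n0.hot = false  [S₁.hot == false]
19. n0.wid = "qyyk"  ["q" ++ S₁.wid]
20. n0.env = 19  [19]
21. n0.acc = "yykyyx"  [S₁.wid ++ S₁.acc]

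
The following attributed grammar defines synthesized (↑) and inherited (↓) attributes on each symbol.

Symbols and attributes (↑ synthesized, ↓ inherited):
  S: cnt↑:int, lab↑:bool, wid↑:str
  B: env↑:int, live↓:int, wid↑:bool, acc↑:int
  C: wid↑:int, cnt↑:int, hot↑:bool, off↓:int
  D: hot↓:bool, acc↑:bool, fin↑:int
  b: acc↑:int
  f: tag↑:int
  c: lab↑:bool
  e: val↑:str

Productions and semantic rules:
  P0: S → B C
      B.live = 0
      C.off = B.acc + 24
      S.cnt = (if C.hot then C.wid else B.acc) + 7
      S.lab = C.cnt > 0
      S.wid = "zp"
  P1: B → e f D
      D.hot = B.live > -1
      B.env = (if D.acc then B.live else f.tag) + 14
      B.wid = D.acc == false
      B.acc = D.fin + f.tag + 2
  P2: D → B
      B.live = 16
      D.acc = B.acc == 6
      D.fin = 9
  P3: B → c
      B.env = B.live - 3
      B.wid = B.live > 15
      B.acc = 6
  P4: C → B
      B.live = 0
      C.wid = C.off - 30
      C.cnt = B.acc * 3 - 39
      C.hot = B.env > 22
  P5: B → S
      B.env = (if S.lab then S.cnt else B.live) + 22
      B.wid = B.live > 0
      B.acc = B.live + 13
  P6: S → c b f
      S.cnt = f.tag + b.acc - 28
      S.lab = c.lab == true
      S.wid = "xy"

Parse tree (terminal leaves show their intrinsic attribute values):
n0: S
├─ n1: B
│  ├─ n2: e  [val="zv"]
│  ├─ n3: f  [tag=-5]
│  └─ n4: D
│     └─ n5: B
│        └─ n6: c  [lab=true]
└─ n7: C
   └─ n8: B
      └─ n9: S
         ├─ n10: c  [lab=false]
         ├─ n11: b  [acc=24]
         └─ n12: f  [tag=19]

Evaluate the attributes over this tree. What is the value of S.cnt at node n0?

1. n1.live = 0  [0]
2. n2.val = "zv"  [terminal]
3. n3.tag = -5  [terminal]
4. n4.hot = true  [B.live > -1]
5. n5.live = 16  [16]
6. n6.lab = true  [terminal]
7. n5.env = 13  [B.live - 3]
8. n5.wid = true  [B.live > 15]
9. n5.acc = 6  [6]
10. n4.acc = true  [B.acc == 6]
11. n4.fin = 9  [9]
12. n1.env = 14  [(if D.acc then B.live else f.tag) + 14]
13. n1.wid = false  [D.acc == false]
14. n1.acc = 6  [D.fin + f.tag + 2]
15. n7.off = 30  [B.acc + 24]
16. n8.live = 0  [0]
17. n10.lab = false  [terminal]
18. n11.acc = 24  [terminal]
19. n12.tag = 19  [terminal]
20. n9.cnt = 15  [f.tag + b.acc - 28]
21. n9.lab = false  [c.lab == true]
22. n9.wid = "xy"  ["xy"]
23. n8.env = 22  [(if S.lab then S.cnt else B.live) + 22]
24. n8.wid = false  [B.live > 0]
25. n8.acc = 13  [B.live + 13]
26. n7.wid = 0  [C.off - 30]
27. n7.cnt = 0  [B.acc * 3 - 39]
28. n7.hot = false  [B.env > 22]
29. n0.cnt = 13  [(if C.hot then C.wid else B.acc) + 7]
30. n0.lab = false  [C.cnt > 0]
31. n0.wid = "zp"  ["zp"]

13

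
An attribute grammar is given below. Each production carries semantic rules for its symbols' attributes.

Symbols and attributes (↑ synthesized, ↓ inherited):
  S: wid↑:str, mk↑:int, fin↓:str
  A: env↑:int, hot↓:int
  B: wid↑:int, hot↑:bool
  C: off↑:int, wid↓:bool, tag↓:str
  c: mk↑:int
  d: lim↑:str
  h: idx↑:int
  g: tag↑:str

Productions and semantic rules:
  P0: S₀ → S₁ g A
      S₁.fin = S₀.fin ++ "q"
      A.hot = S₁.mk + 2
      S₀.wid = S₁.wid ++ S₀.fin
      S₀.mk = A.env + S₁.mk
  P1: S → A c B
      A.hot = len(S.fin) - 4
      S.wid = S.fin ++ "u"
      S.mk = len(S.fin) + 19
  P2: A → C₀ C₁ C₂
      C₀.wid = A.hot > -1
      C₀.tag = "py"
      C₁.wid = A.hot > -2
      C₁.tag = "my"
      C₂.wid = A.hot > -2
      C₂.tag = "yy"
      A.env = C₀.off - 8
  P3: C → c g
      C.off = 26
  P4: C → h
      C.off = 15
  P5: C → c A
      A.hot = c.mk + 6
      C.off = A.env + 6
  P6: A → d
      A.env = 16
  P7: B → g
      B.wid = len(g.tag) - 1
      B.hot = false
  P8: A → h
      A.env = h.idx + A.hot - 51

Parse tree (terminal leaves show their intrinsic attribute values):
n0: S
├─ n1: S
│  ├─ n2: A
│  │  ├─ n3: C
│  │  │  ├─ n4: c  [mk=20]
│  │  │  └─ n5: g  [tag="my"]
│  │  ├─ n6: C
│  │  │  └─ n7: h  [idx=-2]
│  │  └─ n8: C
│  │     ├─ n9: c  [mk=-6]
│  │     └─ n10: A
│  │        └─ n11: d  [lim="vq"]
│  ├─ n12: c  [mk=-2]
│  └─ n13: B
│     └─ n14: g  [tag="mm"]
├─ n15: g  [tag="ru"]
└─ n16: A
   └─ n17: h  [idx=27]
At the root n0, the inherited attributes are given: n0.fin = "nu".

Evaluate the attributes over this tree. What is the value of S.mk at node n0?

22

1. n0.fin = "nu"  [given at root]
2. n1.fin = "nuq"  [S₀.fin ++ "q"]
3. n2.hot = -1  [len(S.fin) - 4]
4. n3.wid = false  [A.hot > -1]
5. n3.tag = "py"  ["py"]
6. n4.mk = 20  [terminal]
7. n5.tag = "my"  [terminal]
8. n3.off = 26  [26]
9. n6.wid = true  [A.hot > -2]
10. n6.tag = "my"  ["my"]
11. n7.idx = -2  [terminal]
12. n6.off = 15  [15]
13. n8.wid = true  [A.hot > -2]
14. n8.tag = "yy"  ["yy"]
15. n9.mk = -6  [terminal]
16. n10.hot = 0  [c.mk + 6]
17. n11.lim = "vq"  [terminal]
18. n10.env = 16  [16]
19. n8.off = 22  [A.env + 6]
20. n2.env = 18  [C₀.off - 8]
21. n12.mk = -2  [terminal]
22. n14.tag = "mm"  [terminal]
23. n13.wid = 1  [len(g.tag) - 1]
24. n13.hot = false  [false]
25. n1.wid = "nuqu"  [S.fin ++ "u"]
26. n1.mk = 22  [len(S.fin) + 19]
27. n15.tag = "ru"  [terminal]
28. n16.hot = 24  [S₁.mk + 2]
29. n17.idx = 27  [terminal]
30. n16.env = 0  [h.idx + A.hot - 51]
31. n0.wid = "nuqunu"  [S₁.wid ++ S₀.fin]
32. n0.mk = 22  [A.env + S₁.mk]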